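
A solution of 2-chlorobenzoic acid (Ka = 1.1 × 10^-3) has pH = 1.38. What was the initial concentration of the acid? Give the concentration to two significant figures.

C₀ = 1.6 M

[H+] = 10^(-1.38) = 4.17 × 10^-2 M = x
Ka = x²/(C₀ − x) ⇒ C₀ = x + x²/Ka
C₀ = 4.17 × 10^-2 + (4.17 × 10^-2)²/(1.1 × 10^-3) = 1.62 M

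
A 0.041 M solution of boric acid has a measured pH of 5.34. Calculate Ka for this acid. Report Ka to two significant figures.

[H+] = 10^(-5.34) = 4.57 × 10^-6 M
At equilibrium [HA] = 0.041 − 4.57 × 10^-6 = 4.10 × 10^-2 M
Ka = [H+][A-]/[HA] = (4.57 × 10^-6)² / 4.10 × 10^-2 = 5.1 × 10^-10

Ka = 5.1 × 10^-10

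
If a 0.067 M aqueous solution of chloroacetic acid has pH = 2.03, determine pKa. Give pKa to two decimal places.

pKa = 2.82

[H+] = 10^(-2.03) = 9.33 × 10^-3 M
At equilibrium [HA] = 0.067 − 9.33 × 10^-3 = 5.77 × 10^-2 M
Ka = [H+][A-]/[HA] = (9.33 × 10^-3)² / 5.77 × 10^-2 = 1.51 × 10^-3
pKa = -log(1.51 × 10^-3) = 2.82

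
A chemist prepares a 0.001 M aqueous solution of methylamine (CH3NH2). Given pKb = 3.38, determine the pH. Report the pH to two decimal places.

CH3NH2 + H2O ⇌ CH3NH3+ + OH-
Kb = 10^(−3.38) = 4.17 × 10^-4
Kb = [OH-]²/(0.001 − [OH-]) = 4.17 × 10^-4
Here C₀/Kb ≈ 2.4, so the small-[OH-] approximation fails. Use the quadratic:
[OH-] = [−0.000417 + √(0.000417² + 1.67e-06)]/2 = 4.70 × 10^-4 M
pOH = −log(4.70 × 10^-4) = 3.33; pH = 14.00 − 3.33 = 10.67

pH = 10.67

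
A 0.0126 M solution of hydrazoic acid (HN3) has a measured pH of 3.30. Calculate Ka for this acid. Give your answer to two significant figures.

[H+] = 10^(-3.30) = 5.01 × 10^-4 M
At equilibrium [HA] = 0.0126 − 5.01 × 10^-4 = 1.21 × 10^-2 M
Ka = [H+][A-]/[HA] = (5.01 × 10^-4)² / 1.21 × 10^-2 = 2.1 × 10^-5

Ka = 2.1 × 10^-5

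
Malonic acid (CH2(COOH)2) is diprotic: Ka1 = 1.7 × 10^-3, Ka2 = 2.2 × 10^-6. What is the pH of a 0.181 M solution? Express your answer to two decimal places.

pH = 1.78

Ka1 ≫ Ka2, so treat the first dissociation as the only significant source of H+.
Ka1 = x²/(0.181 − x) = 1.7 × 10^-3
Solving the quadratic: x = (−Ka1 + √(Ka1² + 4·Ka1·C₀))/2 = 1.67 × 10^-2 M
pH = −log(1.67 × 10^-2) = 1.78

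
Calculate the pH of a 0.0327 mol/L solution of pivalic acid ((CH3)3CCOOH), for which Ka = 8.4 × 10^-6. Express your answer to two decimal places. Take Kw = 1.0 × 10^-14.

(CH3)3CCOOH ⇌ (CH3)3CCOO- + H+
From the ICE table, Ka = x²/(0.0327 − x) = 8.4 × 10^-6.
Neglecting x in the denominator: x = √(8.4 × 10^-6 × 0.0327) = 5.24 × 10^-4 M
pH = −log(5.24 × 10^-4) = 3.28

pH = 3.28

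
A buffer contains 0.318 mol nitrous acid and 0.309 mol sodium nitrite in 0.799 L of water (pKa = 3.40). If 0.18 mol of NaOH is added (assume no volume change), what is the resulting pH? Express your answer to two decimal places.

OH- converts HNO2 to NO2-: HNO2 → 0.138 mol, NO2- → 0.489 mol.
pH = pKa + log(n_NO2-/n_HNO2) = 3.40 + log(0.489/0.138) = 3.40 + (+0.549)

pH = 3.95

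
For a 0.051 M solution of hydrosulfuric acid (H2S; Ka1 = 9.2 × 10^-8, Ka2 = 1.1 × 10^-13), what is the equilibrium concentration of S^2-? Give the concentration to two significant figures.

1.1 × 10^-13 M

First ionization gives [H+] ≈ [HS-] = 6.85 × 10^-5 M.
Second step: Ka2 = [H+][S^2-]/[HS-] ≈ [S^2-] (since [H+] ≈ [HS-]).
So [S^2-] ≈ Ka2.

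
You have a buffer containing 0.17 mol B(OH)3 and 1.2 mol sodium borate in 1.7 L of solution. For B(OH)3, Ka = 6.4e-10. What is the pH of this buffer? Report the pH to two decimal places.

pH = 10.04

pKa = −log(6.4 × 10^-10) = 9.194
Using pH = pKa + log([base]/[acid]) with [base]/[acid] = 1.2/0.17:
pH = 9.194 + (+0.849) = 10.04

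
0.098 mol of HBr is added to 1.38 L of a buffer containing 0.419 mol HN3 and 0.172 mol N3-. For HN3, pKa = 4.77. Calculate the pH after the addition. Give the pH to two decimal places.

After neutralization: n(HN3) = 0.517 mol, n(N3-) = 0.074 mol.
pH = pKa + log([A⁻]/[HA]) = 4.77 + log(0.074/0.517) = 4.77 -0.844

pH = 3.93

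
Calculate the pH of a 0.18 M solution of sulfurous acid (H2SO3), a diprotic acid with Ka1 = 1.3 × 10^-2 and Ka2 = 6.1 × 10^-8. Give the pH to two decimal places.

pH = 1.37

Since Ka1 ≫ Ka2, the first ionization dominates [H+].
Ka1 = x²/(0.18 − x) = 1.3 × 10^-2
Solving the quadratic: x = (−Ka1 + √(Ka1² + 4·Ka1·C₀))/2 = 4.23 × 10^-2 M
pH = −log(4.23 × 10^-2) = 1.37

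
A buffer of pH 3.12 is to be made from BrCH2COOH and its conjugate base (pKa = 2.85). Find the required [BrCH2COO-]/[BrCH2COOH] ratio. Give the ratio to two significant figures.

pH = pKa + log(r) ⇒ log(r) = 3.12 − 2.85 = +0.27
r = [BrCH2COO-]/[BrCH2COOH] = 10^(+0.27) = 1.86

ratio = 1.9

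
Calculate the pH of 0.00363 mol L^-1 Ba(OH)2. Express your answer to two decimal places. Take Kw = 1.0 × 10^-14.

Ba(OH)2 is a strong base (each formula unit releases 2 OH-); [OH-] = 0.00726 M.
pOH = -log(0.00726) = 2.14
pH = 14.00 - 2.14 = 11.86

pH = 11.86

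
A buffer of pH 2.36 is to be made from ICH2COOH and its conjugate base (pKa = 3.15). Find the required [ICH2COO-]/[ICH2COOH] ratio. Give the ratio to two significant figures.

pH = pKa + log(r) ⇒ log(r) = 2.36 − 3.15 = -0.79
r = [ICH2COO-]/[ICH2COOH] = 10^(-0.79) = 0.162

ratio = 0.16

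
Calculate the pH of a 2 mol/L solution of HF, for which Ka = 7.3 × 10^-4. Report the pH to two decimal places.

pH = 1.42

HF ⇌ F- + H+
From the ICE table, Ka = [H+]²/(2 − [H+]) = 7.3 × 10^-4.
Since Ka ≪ C₀, [H+] ≈ √(Ka·C₀) = 3.82 × 10^-2 M.
Check: 1.9% ionized — well under 5%, approximation valid.
pH = −log(3.82 × 10^-2) = 1.42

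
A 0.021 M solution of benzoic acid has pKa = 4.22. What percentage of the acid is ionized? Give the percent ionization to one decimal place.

5.2%

C6H5COOH ⇌ C6H5COO- + H+; let x = [H+] at equilibrium.
Ka = 10^(−4.22) = 6.03 × 10^-5
Ka = x²/(C₀ − x); solving the quadratic gives x = 1.10 × 10^-3 M.
% ionization = x/C₀ × 100% = 1.10 × 10^-3/0.021 × 100% = 5.2%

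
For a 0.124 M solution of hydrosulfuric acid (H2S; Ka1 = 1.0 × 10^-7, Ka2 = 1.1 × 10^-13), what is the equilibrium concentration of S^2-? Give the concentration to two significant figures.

1.1 × 10^-13 M

First ionization gives [H+] ≈ [HS-] = 1.11 × 10^-4 M.
Second step: Ka2 = [H+][S^2-]/[HS-] ≈ [S^2-] (since [H+] ≈ [HS-]).
So [S^2-] ≈ Ka2.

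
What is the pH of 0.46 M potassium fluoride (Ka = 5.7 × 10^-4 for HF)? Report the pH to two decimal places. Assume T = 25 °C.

pH = 8.45

F- is the conjugate base of the weak acid HF.
Kb = Kw/Ka = 1.0×10^-14 / 5.7 × 10^-4 = 1.75 × 10^-11
From the ICE table, Kb = [OH-]²/(0.46 − [OH-]) = 1.75 × 10^-11.
Neglecting [OH-] in the denominator: [OH-] = √(1.75 × 10^-11 × 0.46) = 2.84 × 10^-6 M
pOH = 5.55, so pH = 14.00 − pOH = 8.45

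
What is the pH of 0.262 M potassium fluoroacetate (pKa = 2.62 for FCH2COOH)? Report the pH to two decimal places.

pH = 8.02

FCH2COO- is the conjugate base of the weak acid FCH2COOH.
Ka = 10^(−2.62) = 2.40 × 10^-3
Kb = Kw/Ka = 1.0×10^-14 / 2.40 × 10^-3 = 4.17 × 10^-12
From the ICE table, Kb = [OH-]²/(0.262 − [OH-]) = 4.17 × 10^-12.
Assume [OH-] ≪ 0.262: [OH-] ≈ √(4.17 × 10^-12 × 0.262) = 1.05 × 10^-6 M
([OH-]/C₀ = 0.0004% < 5%, so the approximation holds.)
pOH = −log(1.05 × 10^-6) = 5.98; pH = 14.00 − 5.98 = 8.02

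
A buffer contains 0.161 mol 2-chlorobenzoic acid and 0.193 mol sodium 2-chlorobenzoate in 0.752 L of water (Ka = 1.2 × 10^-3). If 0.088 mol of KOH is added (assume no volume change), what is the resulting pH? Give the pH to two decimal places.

pH = 3.51

OH- converts ClC6H4COOH to ClC6H4COO-: ClC6H4COOH → 0.073 mol, ClC6H4COO- → 0.281 mol.
pKa = −log(1.2 × 10^-3) = 2.921
Henderson–Hasselbalch with mole ratio 0.281/0.073: pH = 2.921 + (+0.585)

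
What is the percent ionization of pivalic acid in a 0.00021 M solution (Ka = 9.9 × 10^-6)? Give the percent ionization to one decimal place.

(CH3)3CCOOH ⇌ (CH3)3CCOO- + H+; let x = [H+] at equilibrium.
Solve x² + 9.9e-06x − 2.08e-09 = 0 → x = 4.09 × 10^-5 M
Fraction ionized = 4.09 × 10^-5 / 0.00021 = 0.1948 → 19.5%

19.5%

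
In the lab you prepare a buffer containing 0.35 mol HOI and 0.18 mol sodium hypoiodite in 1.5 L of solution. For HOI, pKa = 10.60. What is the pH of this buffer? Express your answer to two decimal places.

pH = 10.31

pH = pKa + log([A⁻]/[HA]) = 10.60 + log(0.18/0.35)
pH = 10.60 + (-0.289) = 10.31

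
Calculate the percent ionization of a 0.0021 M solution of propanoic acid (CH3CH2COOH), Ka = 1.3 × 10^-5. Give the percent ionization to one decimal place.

CH3CH2COOH ⇌ CH3CH2COO- + H+; let x = [H+] at equilibrium.
Ka = x²/(C₀ − x); solving the quadratic gives x = 1.59 × 10^-4 M.
Fraction ionized = 1.59 × 10^-4 / 0.0021 = 0.0757 → 7.6%

7.6%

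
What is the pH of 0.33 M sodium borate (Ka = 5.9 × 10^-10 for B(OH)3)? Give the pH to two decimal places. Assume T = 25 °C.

B(OH)4- is the conjugate base of the weak acid B(OH)3.
Kb = Kw/Ka = 1.0×10^-14 / 5.9 × 10^-10 = 1.69 × 10^-5
Kb = [OH-]²/(0.33 − [OH-]) = 1.69 × 10^-5
Since Kb ≪ C₀, [OH-] ≈ √(Kb·C₀) = 2.36 × 10^-3 M.
pOH = −log(2.36 × 10^-3) = 2.63; pH = 14.00 − 2.63 = 11.37

pH = 11.37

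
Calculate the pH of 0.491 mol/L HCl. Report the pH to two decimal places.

pH = 0.31

HCl is a strong acid and dissociates completely, so [H+] = 0.491 M.
pH = -log(0.491) = 0.31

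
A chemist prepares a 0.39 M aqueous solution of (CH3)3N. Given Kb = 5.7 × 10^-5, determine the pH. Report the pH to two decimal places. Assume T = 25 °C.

pH = 11.67

(CH3)3N + H2O ⇌ (CH3)3NH+ + OH-
From the ICE table, Kb = [OH-]²/(0.39 − [OH-]) = 5.7 × 10^-5.
Assume [OH-] ≪ 0.39: [OH-] ≈ √(5.7 × 10^-5 × 0.39) = 4.71 × 10^-3 M
([OH-]/C₀ = 1.2% < 5%, so the approximation holds.)
pOH = −log(4.71 × 10^-3) = 2.33; pH = 14.00 − 2.33 = 11.67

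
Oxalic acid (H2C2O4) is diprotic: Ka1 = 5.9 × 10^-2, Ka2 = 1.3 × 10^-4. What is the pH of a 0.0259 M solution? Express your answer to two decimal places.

Ka1 ≫ Ka2, so treat the first dissociation as the only significant source of H+.
Ka1 = x²/(0.0259 − x) = 5.9 × 10^-2
Solving the quadratic: x = (−Ka1 + √(Ka1² + 4·Ka1·C₀))/2 = 1.95 × 10^-2 M
pH = −log(1.95 × 10^-2) = 1.71

pH = 1.71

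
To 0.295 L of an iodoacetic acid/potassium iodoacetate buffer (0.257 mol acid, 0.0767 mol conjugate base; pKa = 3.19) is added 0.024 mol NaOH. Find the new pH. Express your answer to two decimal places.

OH- converts ICH2COOH to ICH2COO-: ICH2COOH → 0.233 mol, ICH2COO- → 0.101 mol.
pH = pKa + log(n_ICH2COO-/n_ICH2COOH) = 3.19 + log(0.101/0.233) = 3.19 + (-0.363)

pH = 2.83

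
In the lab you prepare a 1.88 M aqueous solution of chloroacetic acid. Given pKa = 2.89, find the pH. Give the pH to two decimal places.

ClCH2COOH ⇌ ClCH2COO- + H+
Ka = 10^(−2.89) = 1.29 × 10^-3
Let x = [H+] at equilibrium. Ka = x²/(1.88 − x).
Assume x ≪ 1.88: x ≈ √(1.29 × 10^-3 × 1.88) = 4.92 × 10^-2 M
pH = −log(4.92 × 10^-2) = 1.31

pH = 1.31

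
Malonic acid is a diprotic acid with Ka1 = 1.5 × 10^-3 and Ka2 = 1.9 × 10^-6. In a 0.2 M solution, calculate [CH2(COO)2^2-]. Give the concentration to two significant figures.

First ionization gives [H+] ≈ [CH2(COOH)COO-] = 1.66 × 10^-2 M.
Second step: Ka2 = [H+][CH2(COO)2^2-]/[CH2(COOH)COO-] ≈ [CH2(COO)2^2-] (since [H+] ≈ [CH2(COOH)COO-]).
So [CH2(COO)2^2-] ≈ Ka2.

1.9 × 10^-6 M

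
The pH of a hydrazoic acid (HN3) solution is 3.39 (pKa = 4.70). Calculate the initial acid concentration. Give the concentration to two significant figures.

C₀ = 8.7 × 10^-3 M

[H+] = 10^(-3.39) = 4.07 × 10^-4 M = x
Ka = 10^(−4.70) = 2.00 × 10^-5
Ka = x²/(C₀ − x) ⇒ C₀ = x + x²/Ka
C₀ = 4.07 × 10^-4 + (4.07 × 10^-4)²/(2.00 × 10^-5) = 8.69 × 10^-3 M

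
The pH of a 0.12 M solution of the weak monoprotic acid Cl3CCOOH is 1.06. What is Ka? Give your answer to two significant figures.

[H+] = 10^(-1.06) = 8.71 × 10^-2 M
At equilibrium [HA] = 0.12 − 8.71 × 10^-2 = 3.29 × 10^-2 M
Ka = [H+][A-]/[HA] = (8.71 × 10^-2)² / 3.29 × 10^-2 = 2.3 × 10^-1

Ka = 2.3 × 10^-1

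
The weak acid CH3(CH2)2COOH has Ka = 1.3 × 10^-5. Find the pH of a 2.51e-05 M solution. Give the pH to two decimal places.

pH = 4.90

CH3(CH2)2COOH ⇌ CH3(CH2)2COO- + H+
Let x = [H+] at equilibrium. Ka = x²/(2.51e-05 − x).
Here C₀/Ka ≈ 1.93, so the small-x approximation fails. Use the quadratic:
x = (−Ka + √(Ka² + 4·Ka·C₀))/2 = 1.27 × 10^-5 M
pH = −log[H+] = −log(1.27 × 10^-5) = 4.90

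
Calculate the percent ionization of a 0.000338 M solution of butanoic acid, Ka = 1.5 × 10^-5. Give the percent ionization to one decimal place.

19.0%

CH3(CH2)2COOH ⇌ CH3(CH2)2COO- + H+; let x = [H+] at equilibrium.
Ka = x²/(C₀ − x); solving the quadratic gives x = 6.41 × 10^-5 M.
Fraction ionized = 6.41 × 10^-5 / 0.000338 = 0.1896 → 19.0%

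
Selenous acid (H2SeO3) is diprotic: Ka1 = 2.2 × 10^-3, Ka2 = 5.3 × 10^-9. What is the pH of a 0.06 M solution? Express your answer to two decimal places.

pH = 1.98

Since Ka1 ≫ Ka2, the first ionization dominates [H+].
Ka1 = x²/(0.06 − x) = 2.2 × 10^-3
Solving the quadratic: x = (−Ka1 + √(Ka1² + 4·Ka1·C₀))/2 = 1.04 × 10^-2 M
pH = −log(1.04 × 10^-2) = 1.98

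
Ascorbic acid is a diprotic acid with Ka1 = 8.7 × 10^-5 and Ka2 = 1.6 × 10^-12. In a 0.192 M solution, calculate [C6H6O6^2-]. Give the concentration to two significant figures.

1.6 × 10^-12 M

First ionization gives [H+] ≈ [HC6H6O6-] = 4.09 × 10^-3 M.
Second step: Ka2 = [H+][C6H6O6^2-]/[HC6H6O6-] ≈ [C6H6O6^2-] (since [H+] ≈ [HC6H6O6-]).
So [C6H6O6^2-] ≈ Ka2.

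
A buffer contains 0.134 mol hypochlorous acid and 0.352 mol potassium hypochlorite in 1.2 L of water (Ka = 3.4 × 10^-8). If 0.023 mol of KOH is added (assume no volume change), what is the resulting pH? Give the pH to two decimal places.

pH = 8.00

OH- converts HOCl to OCl-: HOCl → 0.111 mol, OCl- → 0.375 mol.
pKa = −log(3.4 × 10^-8) = 7.469
pH = pKa + log([A⁻]/[HA]) = 7.469 + log(0.375/0.111) = 7.469 +0.529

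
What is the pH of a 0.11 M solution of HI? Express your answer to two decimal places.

pH = 0.96

HI is a strong acid and dissociates completely, so [H+] = 0.11 M.
pH = -log(0.11) = 0.96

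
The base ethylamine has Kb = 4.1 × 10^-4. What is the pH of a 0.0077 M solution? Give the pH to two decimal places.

pH = 11.20

C2H5NH2 + H2O ⇌ C2H5NH3+ + OH-
From the ICE table, Kb = [OH-]²/(0.0077 − [OH-]) = 4.1 × 10^-4.
[OH-] is not negligible relative to C₀; solve [OH-]² + 0.00041·[OH-] − 3.16e-06 = 0.
[OH-] = (−Kb + √(Kb² + 4·Kb·C₀))/2 = 1.58 × 10^-3 M
pOH = 2.80, so pH = 14.00 − pOH = 11.20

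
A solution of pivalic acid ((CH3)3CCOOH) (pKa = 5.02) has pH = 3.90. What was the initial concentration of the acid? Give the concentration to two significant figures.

C₀ = 1.8 × 10^-3 M

[H+] = 10^(-3.90) = 1.26 × 10^-4 M = x
Ka = 10^(−5.02) = 9.55 × 10^-6
Ka = x²/(C₀ − x) ⇒ C₀ = x + x²/Ka
C₀ = 1.26 × 10^-4 + (1.26 × 10^-4)²/(9.55 × 10^-6) = 1.79 × 10^-3 M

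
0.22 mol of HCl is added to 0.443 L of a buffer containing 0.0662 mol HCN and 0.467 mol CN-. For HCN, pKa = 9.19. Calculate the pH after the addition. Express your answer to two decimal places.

After neutralization: n(HCN) = 0.286 mol, n(CN-) = 0.247 mol.
pH = pKa + log([A⁻]/[HA]) = 9.19 + log(0.247/0.286) = 9.19 -0.064

pH = 9.13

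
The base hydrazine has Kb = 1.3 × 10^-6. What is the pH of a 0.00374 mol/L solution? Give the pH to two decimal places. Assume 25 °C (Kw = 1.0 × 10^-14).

pH = 9.84

N2H4 + H2O ⇌ N2H5+ + OH-
From the ICE table, Kb = [OH-]²/(0.00374 − [OH-]) = 1.3 × 10^-6.
Assume [OH-] ≪ 0.00374: [OH-] ≈ √(1.3 × 10^-6 × 0.00374) = 6.97 × 10^-5 M
([OH-]/C₀ = 1.9% < 5%, so the approximation holds.)
pOH = −log(6.97 × 10^-5) = 4.16; pH = 14.00 − 4.16 = 9.84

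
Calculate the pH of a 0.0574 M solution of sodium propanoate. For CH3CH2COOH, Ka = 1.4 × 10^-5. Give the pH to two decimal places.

pH = 8.81

CH3CH2COO- is the conjugate base of the weak acid CH3CH2COOH.
Kb = Kw/Ka = 1.0×10^-14 / 1.4 × 10^-5 = 7.14 × 10^-10
From the ICE table, Kb = [OH-]²/(0.0574 − [OH-]) = 7.14 × 10^-10.
Assume [OH-] ≪ 0.0574: [OH-] ≈ √(7.14 × 10^-10 × 0.0574) = 6.40 × 10^-6 M
([OH-]/C₀ = 0.011% < 5%, so the approximation holds.)
pOH = −log(6.40 × 10^-6) = 5.19; pH = 14.00 − 5.19 = 8.81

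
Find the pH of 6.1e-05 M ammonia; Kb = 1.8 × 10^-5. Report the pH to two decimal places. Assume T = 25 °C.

pH = 9.40

NH3 + H2O ⇌ NH4+ + OH-
From the ICE table, Kb = x²/(6.1e-05 − x) = 1.8 × 10^-5.
The 5% rule fails; solving x² + Kb·x − Kb·C₀ = 0 exactly:
x = [−1.8e-05 + √(1.8e-05² + 4.39e-09)]/2 = 2.53 × 10^-5 M
pOH = −log(2.53 × 10^-5) = 4.60; pH = 14.00 − 4.60 = 9.40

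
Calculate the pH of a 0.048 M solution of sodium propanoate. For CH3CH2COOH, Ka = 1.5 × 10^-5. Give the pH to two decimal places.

pH = 8.75

CH3CH2COO- is the conjugate base of the weak acid CH3CH2COOH.
Kb = Kw/Ka = 1.0×10^-14 / 1.5 × 10^-5 = 6.67 × 10^-10
From the ICE table, Kb = [OH-]²/(0.048 − [OH-]) = 6.67 × 10^-10.
Neglecting [OH-] in the denominator: [OH-] = √(6.67 × 10^-10 × 0.048) = 5.66 × 10^-6 M
([OH-]/C₀ = 0.012% < 5%, so the approximation holds.)
pOH = −log(5.66 × 10^-6) = 5.25; pH = 14.00 − 5.25 = 8.75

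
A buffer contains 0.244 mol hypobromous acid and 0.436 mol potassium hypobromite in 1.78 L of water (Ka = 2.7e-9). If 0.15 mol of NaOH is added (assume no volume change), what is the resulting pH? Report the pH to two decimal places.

pH = 9.36

After neutralization: n(HOBr) = 0.094 mol, n(OBr-) = 0.586 mol.
pKa = −log(2.7 × 10^-9) = 8.569
pH = pKa + log(n_OBr-/n_HOBr) = 8.569 + log(0.586/0.094) = 8.569 + (+0.795)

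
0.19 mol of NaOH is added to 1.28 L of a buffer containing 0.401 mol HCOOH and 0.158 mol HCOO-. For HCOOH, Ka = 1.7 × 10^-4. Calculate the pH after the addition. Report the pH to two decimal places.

After neutralization: n(HCOOH) = 0.211 mol, n(HCOO-) = 0.348 mol.
pKa = −log(1.7 × 10^-4) = 3.770
Henderson–Hasselbalch with mole ratio 0.348/0.211: pH = 3.770 + (+0.217)

pH = 3.99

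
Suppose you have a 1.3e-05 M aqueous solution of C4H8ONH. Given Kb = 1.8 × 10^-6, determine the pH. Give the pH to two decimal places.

pH = 8.60

C4H8ONH + H2O ⇌ C4H8ONH2+ + OH-
From the ICE table, Kb = x²/(1.3e-05 − x) = 1.8 × 10^-6.
The 5% rule fails; solving x² + Kb·x − Kb·C₀ = 0 exactly:
x = [−1.8e-06 + √(1.8e-06² + 9.36e-11)]/2 = 4.02 × 10^-6 M
pOH = 5.40, so pH = 14.00 − pOH = 8.60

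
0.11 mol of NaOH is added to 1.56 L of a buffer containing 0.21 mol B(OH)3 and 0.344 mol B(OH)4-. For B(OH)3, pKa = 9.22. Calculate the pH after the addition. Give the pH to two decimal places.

After neutralization: n(B(OH)3) = 0.1 mol, n(B(OH)4-) = 0.454 mol.
pH = pKa + log([A⁻]/[HA]) = 9.22 + log(0.454/0.1) = 9.22 +0.657

pH = 9.88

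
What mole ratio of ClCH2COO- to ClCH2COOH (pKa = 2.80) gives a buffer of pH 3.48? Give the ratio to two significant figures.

pH = pKa + log(r) ⇒ log(r) = 3.48 − 2.80 = +0.68
r = [ClCH2COO-]/[ClCH2COOH] = 10^(+0.68) = 4.79

ratio = 4.8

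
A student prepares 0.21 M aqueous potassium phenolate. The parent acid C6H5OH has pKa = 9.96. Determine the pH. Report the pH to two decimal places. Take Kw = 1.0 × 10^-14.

C6H5O- is the conjugate base of the weak acid C6H5OH.
Ka = 10^(−9.96) = 1.10 × 10^-10
Kb = Kw/Ka = 1.0×10^-14 / 1.10 × 10^-10 = 9.09 × 10^-5
From the ICE table, Kb = [OH-]²/(0.21 − [OH-]) = 9.09 × 10^-5.
Assume [OH-] ≪ 0.21: [OH-] ≈ √(9.09 × 10^-5 × 0.21) = 4.37 × 10^-3 M
pOH = 2.36, so pH = 14.00 − pOH = 11.64

pH = 11.64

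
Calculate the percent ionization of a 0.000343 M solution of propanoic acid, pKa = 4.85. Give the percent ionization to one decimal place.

CH3CH2COOH ⇌ CH3CH2COO- + H+; let x = [H+] at equilibrium.
Ka = 10^(−4.85) = 1.41 × 10^-5
Ka = x²/(C₀ − x); solving the quadratic gives x = 6.28 × 10^-5 M.
Fraction ionized = 6.28 × 10^-5 / 0.000343 = 0.1831 → 18.3%

18.3%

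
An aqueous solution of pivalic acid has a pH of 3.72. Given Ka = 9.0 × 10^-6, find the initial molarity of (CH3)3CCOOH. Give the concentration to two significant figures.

[H+] = 10^(-3.72) = 1.91 × 10^-4 M = x
Ka = x²/(C₀ − x) ⇒ C₀ = x + x²/Ka
C₀ = 1.91 × 10^-4 + (1.91 × 10^-4)²/(9.0 × 10^-6) = 4.24 × 10^-3 M

C₀ = 4.2 × 10^-3 M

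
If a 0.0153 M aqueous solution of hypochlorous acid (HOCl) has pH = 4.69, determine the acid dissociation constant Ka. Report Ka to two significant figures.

Ka = 2.7 × 10^-8

[H+] = 10^(-4.69) = 2.04 × 10^-5 M
At equilibrium [HA] = 0.0153 − 2.04 × 10^-5 = 1.53 × 10^-2 M
Ka = [H+][A-]/[HA] = (2.04 × 10^-5)² / 1.53 × 10^-2 = 2.7 × 10^-8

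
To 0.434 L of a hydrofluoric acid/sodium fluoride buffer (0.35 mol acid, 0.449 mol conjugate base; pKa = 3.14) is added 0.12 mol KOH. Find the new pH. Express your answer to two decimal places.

OH- converts HF to F-: HF → 0.23 mol, F- → 0.569 mol.
pH = pKa + log([A⁻]/[HA]) = 3.14 + log(0.569/0.23) = 3.14 +0.393

pH = 3.53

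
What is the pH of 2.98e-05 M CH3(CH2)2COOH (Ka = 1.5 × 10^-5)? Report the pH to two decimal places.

CH3(CH2)2COOH ⇌ CH3(CH2)2COO- + H+
Ka = [H+]²/(2.98e-05 − [H+]) = 1.5 × 10^-5
Here C₀/Ka ≈ 1.99, so the small-[H+] approximation fails. Use the quadratic:
[H+] = (−Ka + √(Ka² + 4·Ka·C₀))/2 = 1.49 × 10^-5 M
pH = −log[H+] = −log(1.49 × 10^-5) = 4.83

pH = 4.83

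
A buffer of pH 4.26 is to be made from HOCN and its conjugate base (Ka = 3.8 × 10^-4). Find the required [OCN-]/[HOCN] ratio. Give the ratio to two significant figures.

ratio = 6.9

pKa = -log(3.8 × 10^-4) = 3.420
pH = pKa + log(r) ⇒ log(r) = 4.26 − 3.420 = +0.840
r = [OCN-]/[HOCN] = 10^(+0.840) = 6.92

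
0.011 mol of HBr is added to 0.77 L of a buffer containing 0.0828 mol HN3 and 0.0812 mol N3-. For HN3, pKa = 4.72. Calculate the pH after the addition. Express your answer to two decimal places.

pH = 4.59

After neutralization: n(HN3) = 0.0938 mol, n(N3-) = 0.0702 mol.
Henderson–Hasselbalch with mole ratio 0.0702/0.0938: pH = 4.72 + (-0.126)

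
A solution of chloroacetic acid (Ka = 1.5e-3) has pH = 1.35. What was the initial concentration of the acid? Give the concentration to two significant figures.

[H+] = 10^(-1.35) = 4.47 × 10^-2 M = x
Ka = x²/(C₀ − x) ⇒ C₀ = x + x²/Ka
C₀ = 4.47 × 10^-2 + (4.47 × 10^-2)²/(1.5 × 10^-3) = 1.38 M

C₀ = 1.4 M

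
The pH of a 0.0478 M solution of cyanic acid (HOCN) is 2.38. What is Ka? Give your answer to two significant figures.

[H+] = 10^(-2.38) = 4.17 × 10^-3 M
At equilibrium [HA] = 0.0478 − 4.17 × 10^-3 = 4.36 × 10^-2 M
Ka = [H+][A-]/[HA] = (4.17 × 10^-3)² / 4.36 × 10^-2 = 4.0 × 10^-4

Ka = 4.0 × 10^-4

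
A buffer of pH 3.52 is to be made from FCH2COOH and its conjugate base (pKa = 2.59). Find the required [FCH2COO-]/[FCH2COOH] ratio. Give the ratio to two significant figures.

pH = pKa + log(r) ⇒ log(r) = 3.52 − 2.59 = +0.93
r = [FCH2COO-]/[FCH2COOH] = 10^(+0.93) = 8.51

ratio = 8.5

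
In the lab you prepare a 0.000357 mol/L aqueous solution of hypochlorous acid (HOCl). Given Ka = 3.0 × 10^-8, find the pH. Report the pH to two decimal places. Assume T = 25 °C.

HOCl ⇌ OCl- + H+
From the ICE table, Ka = x²/(0.000357 − x) = 3.0 × 10^-8.
Since Ka ≪ C₀, x ≈ √(Ka·C₀) = 3.27 × 10^-6 M.
(x/C₀ = 0.92% < 5%, so the approximation holds.)
pH = −log[H+] = −log(3.27 × 10^-6) = 5.49

pH = 5.49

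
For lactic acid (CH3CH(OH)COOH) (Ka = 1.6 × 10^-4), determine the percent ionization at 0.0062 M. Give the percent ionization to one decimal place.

14.8%

CH3CH(OH)COOH ⇌ CH3CH(OH)COO- + H+; let x = [H+] at equilibrium.
Ka = x²/(C₀ − x); solving the quadratic gives x = 9.19 × 10^-4 M.
% ionization = x/C₀ × 100% = 9.19 × 10^-4/0.0062 × 100% = 14.8%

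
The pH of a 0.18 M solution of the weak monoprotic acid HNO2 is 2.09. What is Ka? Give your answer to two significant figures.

Ka = 3.8 × 10^-4

[H+] = 10^(-2.09) = 8.13 × 10^-3 M
At equilibrium [HA] = 0.18 − 8.13 × 10^-3 = 1.72 × 10^-1 M
Ka = [H+][A-]/[HA] = (8.13 × 10^-3)² / 1.72 × 10^-1 = 3.8 × 10^-4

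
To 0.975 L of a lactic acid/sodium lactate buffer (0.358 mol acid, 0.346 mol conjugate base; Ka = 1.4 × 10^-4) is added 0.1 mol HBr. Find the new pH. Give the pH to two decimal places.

pH = 3.58

After neutralization: n(CH3CH(OH)COOH) = 0.458 mol, n(CH3CH(OH)COO-) = 0.246 mol.
pKa = −log(1.4 × 10^-4) = 3.854
pH = pKa + log(n_CH3CH(OH)COO-/n_CH3CH(OH)COOH) = 3.854 + log(0.246/0.458) = 3.854 + (-0.270)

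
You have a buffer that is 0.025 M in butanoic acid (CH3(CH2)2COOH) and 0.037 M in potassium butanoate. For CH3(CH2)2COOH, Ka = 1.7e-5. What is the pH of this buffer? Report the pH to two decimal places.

pKa = −log(1.7 × 10^-5) = 4.770
pH = pKa + log([A⁻]/[HA]) = 4.770 + log(0.037/0.025)
pH = 4.770 + (+0.170) = 4.94

pH = 4.94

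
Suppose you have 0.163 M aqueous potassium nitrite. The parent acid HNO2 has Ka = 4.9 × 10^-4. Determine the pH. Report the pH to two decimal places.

pH = 8.26

NO2- is the conjugate base of the weak acid HNO2.
Kb = Kw/Ka = 1.0×10^-14 / 4.9 × 10^-4 = 2.04 × 10^-11
From the ICE table, Kb = x²/(0.163 − x) = 2.04 × 10^-11.
Neglecting x in the denominator: x = √(2.04 × 10^-11 × 0.163) = 1.82 × 10^-6 M
Check: 0.0011% ionized — well under 5%, approximation valid.
pOH = 5.74, so pH = 14.00 − pOH = 8.26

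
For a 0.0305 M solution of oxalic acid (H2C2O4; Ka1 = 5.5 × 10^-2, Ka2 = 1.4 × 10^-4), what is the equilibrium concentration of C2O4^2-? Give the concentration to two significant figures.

1.4 × 10^-4 M

First ionization gives [H+] ≈ [HC2O4-] = 2.18 × 10^-2 M.
Second step: Ka2 = [H+][C2O4^2-]/[HC2O4-] ≈ [C2O4^2-] (since [H+] ≈ [HC2O4-]).
So [C2O4^2-] ≈ Ka2.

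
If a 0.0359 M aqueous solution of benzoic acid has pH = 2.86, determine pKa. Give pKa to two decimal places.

[H+] = 10^(-2.86) = 1.38 × 10^-3 M
At equilibrium [HA] = 0.0359 − 1.38 × 10^-3 = 3.45 × 10^-2 M
Ka = [H+][A-]/[HA] = (1.38 × 10^-3)² / 3.45 × 10^-2 = 5.52 × 10^-5
pKa = -log(5.52 × 10^-5) = 4.26

pKa = 4.26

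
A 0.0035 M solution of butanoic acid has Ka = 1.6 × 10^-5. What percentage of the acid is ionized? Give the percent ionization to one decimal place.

6.5%

CH3(CH2)2COOH ⇌ CH3(CH2)2COO- + H+; let x = [H+] at equilibrium.
Solve x² + 1.6e-05x − 5.6e-08 = 0 → x = 2.29 × 10^-4 M
% ionization = x/C₀ × 100% = 2.29 × 10^-4/0.0035 × 100% = 6.5%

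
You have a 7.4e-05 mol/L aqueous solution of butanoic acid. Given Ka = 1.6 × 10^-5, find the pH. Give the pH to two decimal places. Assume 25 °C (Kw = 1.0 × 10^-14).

pH = 4.56

CH3(CH2)2COOH ⇌ CH3(CH2)2COO- + H+
From the ICE table, Ka = [H+]²/(7.4e-05 − [H+]) = 1.6 × 10^-5.
The 5% rule fails; solving [H+]² + Ka·[H+] − Ka·C₀ = 0 exactly:
[H+] = (−Ka + √(Ka² + 4·Ka·C₀))/2 = 2.73 × 10^-5 M
pH = −log(2.73 × 10^-5) = 4.56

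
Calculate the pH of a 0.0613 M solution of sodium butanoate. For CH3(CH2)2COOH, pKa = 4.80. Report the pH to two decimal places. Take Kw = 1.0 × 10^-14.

pH = 8.79

CH3(CH2)2COO- is the conjugate base of the weak acid CH3(CH2)2COOH.
Ka = 10^(−4.80) = 1.58 × 10^-5
Kb = Kw/Ka = 1.0×10^-14 / 1.58 × 10^-5 = 6.33 × 10^-10
From the ICE table, Kb = x²/(0.0613 − x) = 6.33 × 10^-10.
Since Kb ≪ C₀, x ≈ √(Kb·C₀) = 6.23 × 10^-6 M.
(x/C₀ = 0.01% < 5%, so the approximation holds.)
pOH = 5.21, so pH = 14.00 − pOH = 8.79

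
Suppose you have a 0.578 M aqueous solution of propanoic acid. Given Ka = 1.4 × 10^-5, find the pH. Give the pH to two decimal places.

pH = 2.55

CH3CH2COOH ⇌ CH3CH2COO- + H+
Let x = [H+] at equilibrium. Ka = x²/(0.578 − x).
Neglecting x in the denominator: x = √(1.4 × 10^-5 × 0.578) = 2.84 × 10^-3 M
Check: 0.49% ionized — well under 5%, approximation valid.
pH = −log[H+] = −log(2.84 × 10^-3) = 2.55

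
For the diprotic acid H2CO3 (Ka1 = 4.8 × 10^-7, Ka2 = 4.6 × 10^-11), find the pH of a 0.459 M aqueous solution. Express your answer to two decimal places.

Since Ka1 ≫ Ka2, the first ionization dominates [H+].
Ka1 = x²/(0.459 − x) = 4.8 × 10^-7
x ≈ √(4.8 × 10^-7 × 0.459) = 4.69 × 10^-4 M
pH = −log(4.69 × 10^-4) = 3.33

pH = 3.33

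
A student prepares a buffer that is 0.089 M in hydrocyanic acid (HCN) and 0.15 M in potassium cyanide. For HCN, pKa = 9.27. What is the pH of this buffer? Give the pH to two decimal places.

pH = 9.50

pH = pKa + log([A⁻]/[HA]) = 9.27 + log(0.15/0.089)
pH = 9.27 + (+0.227) = 9.50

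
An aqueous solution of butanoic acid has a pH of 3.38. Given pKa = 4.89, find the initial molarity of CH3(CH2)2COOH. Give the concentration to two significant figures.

C₀ = 1.4 × 10^-2 M

[H+] = 10^(-3.38) = 4.17 × 10^-4 M = x
Ka = 10^(−4.89) = 1.29 × 10^-5
Ka = x²/(C₀ − x) ⇒ C₀ = x + x²/Ka
C₀ = 4.17 × 10^-4 + (4.17 × 10^-4)²/(1.29 × 10^-5) = 1.39 × 10^-2 M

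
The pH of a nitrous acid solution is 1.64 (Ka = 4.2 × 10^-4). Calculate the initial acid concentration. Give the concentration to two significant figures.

[H+] = 10^(-1.64) = 2.29 × 10^-2 M = x
Ka = x²/(C₀ − x) ⇒ C₀ = x + x²/Ka
C₀ = 2.29 × 10^-2 + (2.29 × 10^-2)²/(4.2 × 10^-4) = 1.27 M

C₀ = 1.3 M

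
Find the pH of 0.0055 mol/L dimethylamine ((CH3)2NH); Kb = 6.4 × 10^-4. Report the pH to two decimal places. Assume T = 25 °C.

(CH3)2NH + H2O ⇌ (CH3)2NH2+ + OH-
From the ICE table, Kb = [OH-]²/(0.0055 − [OH-]) = 6.4 × 10^-4.
Here C₀/Kb ≈ 8.59, so the small-[OH-] approximation fails. Use the quadratic:
[OH-] = [−0.00064 + √(0.00064² + 1.41e-05)]/2 = 1.58 × 10^-3 M
pOH = −log(1.58 × 10^-3) = 2.80; pH = 14.00 − 2.80 = 11.20

pH = 11.20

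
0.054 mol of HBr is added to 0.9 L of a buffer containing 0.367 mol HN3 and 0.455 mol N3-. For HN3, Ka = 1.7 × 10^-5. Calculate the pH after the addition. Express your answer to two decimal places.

Added H+ converts N3- to HN3: HN3 → 0.421 mol, N3- → 0.401 mol.
pKa = −log(1.7 × 10^-5) = 4.770
Henderson–Hasselbalch with mole ratio 0.401/0.421: pH = 4.770 + (-0.021)

pH = 4.75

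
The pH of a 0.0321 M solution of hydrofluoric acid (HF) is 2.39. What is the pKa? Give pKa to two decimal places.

[H+] = 10^(-2.39) = 4.07 × 10^-3 M
At equilibrium [HA] = 0.0321 − 4.07 × 10^-3 = 2.80 × 10^-2 M
Ka = [H+][A-]/[HA] = (4.07 × 10^-3)² / 2.80 × 10^-2 = 5.92 × 10^-4
pKa = -log(5.92 × 10^-4) = 3.23

pKa = 3.23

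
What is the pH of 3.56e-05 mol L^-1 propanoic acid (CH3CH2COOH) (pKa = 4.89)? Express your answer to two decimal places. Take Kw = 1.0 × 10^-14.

CH3CH2COOH ⇌ CH3CH2COO- + H+
Ka = 10^(−4.89) = 1.29 × 10^-5
Let x = [H+] at equilibrium. Ka = x²/(3.56e-05 − x).
The 5% rule fails; solving x² + Ka·x − Ka·C₀ = 0 exactly:
x = [−1.29e-05 + √(1.29e-05² + 1.84e-09)]/2 = 1.59 × 10^-5 M
pH = −log(1.59 × 10^-5) = 4.80

pH = 4.80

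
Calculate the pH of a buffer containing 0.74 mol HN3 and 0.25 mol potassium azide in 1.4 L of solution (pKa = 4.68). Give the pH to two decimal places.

pH = 4.21

Henderson–Hasselbalch: pH = pKa + log([N3-]/[HN3]) = 4.68 + log(0.25/0.74)
pH = 4.68 + (-0.471) = 4.21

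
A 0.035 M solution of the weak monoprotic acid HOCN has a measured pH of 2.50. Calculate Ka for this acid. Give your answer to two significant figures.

[H+] = 10^(-2.50) = 3.16 × 10^-3 M
At equilibrium [HA] = 0.035 − 3.16 × 10^-3 = 3.18 × 10^-2 M
Ka = [H+][A-]/[HA] = (3.16 × 10^-3)² / 3.18 × 10^-2 = 3.1 × 10^-4

Ka = 3.1 × 10^-4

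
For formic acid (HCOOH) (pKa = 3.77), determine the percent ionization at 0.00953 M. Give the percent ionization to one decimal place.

12.5%

HCOOH ⇌ HCOO- + H+; let x = [H+] at equilibrium.
Ka = 10^(−3.77) = 1.70 × 10^-4
Solve x² + 0.00017x − 1.62e-06 = 0 → x = 1.19 × 10^-3 M
Fraction ionized = 1.19 × 10^-3 / 0.00953 = 0.1249 → 12.5%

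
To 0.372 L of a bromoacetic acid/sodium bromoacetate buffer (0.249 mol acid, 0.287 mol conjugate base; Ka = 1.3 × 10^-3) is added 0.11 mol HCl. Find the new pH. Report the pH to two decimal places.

After neutralization: n(BrCH2COOH) = 0.359 mol, n(BrCH2COO-) = 0.177 mol.
pKa = −log(1.3 × 10^-3) = 2.886
Henderson–Hasselbalch with mole ratio 0.177/0.359: pH = 2.886 + (-0.307)

pH = 2.58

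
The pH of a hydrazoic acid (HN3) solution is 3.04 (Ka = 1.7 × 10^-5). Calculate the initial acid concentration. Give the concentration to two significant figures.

C₀ = 5.0 × 10^-2 M

[H+] = 10^(-3.04) = 9.12 × 10^-4 M = x
Ka = x²/(C₀ − x) ⇒ C₀ = x + x²/Ka
C₀ = 9.12 × 10^-4 + (9.12 × 10^-4)²/(1.7 × 10^-5) = 4.98 × 10^-2 M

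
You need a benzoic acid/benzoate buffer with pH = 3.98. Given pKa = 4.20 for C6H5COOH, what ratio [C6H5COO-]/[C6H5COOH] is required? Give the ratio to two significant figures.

pH = pKa + log(r) ⇒ log(r) = 3.98 − 4.20 = -0.22
r = [C6H5COO-]/[C6H5COOH] = 10^(-0.22) = 0.603

ratio = 0.60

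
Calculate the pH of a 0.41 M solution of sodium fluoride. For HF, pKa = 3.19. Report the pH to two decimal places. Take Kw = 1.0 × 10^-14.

pH = 8.40

F- is the conjugate base of the weak acid HF.
Ka = 10^(−3.19) = 6.46 × 10^-4
Kb = Kw/Ka = 1.0×10^-14 / 6.46 × 10^-4 = 1.55 × 10^-11
Kb = [OH-]²/(0.41 − [OH-]) = 1.55 × 10^-11
Since Kb ≪ C₀, [OH-] ≈ √(Kb·C₀) = 2.52 × 10^-6 M.
Check: 0.00061% ionized — well under 5%, approximation valid.
pOH = −log(2.52 × 10^-6) = 5.60; pH = 14.00 − 5.60 = 8.40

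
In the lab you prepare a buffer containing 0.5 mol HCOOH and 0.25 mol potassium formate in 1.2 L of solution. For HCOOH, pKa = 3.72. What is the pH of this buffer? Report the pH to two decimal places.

pH = pKa + log([A⁻]/[HA]) = 3.72 + log(0.25/0.5)
pH = 3.72 + (-0.301) = 3.42

pH = 3.42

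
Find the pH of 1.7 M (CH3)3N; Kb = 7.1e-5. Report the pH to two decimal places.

pH = 12.04

(CH3)3N + H2O ⇌ (CH3)3NH+ + OH-
From the ICE table, Kb = [OH-]²/(1.7 − [OH-]) = 7.1 × 10^-5.
Assume [OH-] ≪ 1.7: [OH-] ≈ √(7.1 × 10^-5 × 1.7) = 1.10 × 10^-2 M
([OH-]/C₀ = 0.65% < 5%, so the approximation holds.)
pOH = −log(1.10 × 10^-2) = 1.96; pH = 14.00 − 1.96 = 12.04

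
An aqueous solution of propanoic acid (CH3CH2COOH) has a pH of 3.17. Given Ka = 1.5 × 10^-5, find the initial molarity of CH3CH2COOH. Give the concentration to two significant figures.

[H+] = 10^(-3.17) = 6.76 × 10^-4 M = x
Ka = x²/(C₀ − x) ⇒ C₀ = x + x²/Ka
C₀ = 6.76 × 10^-4 + (6.76 × 10^-4)²/(1.5 × 10^-5) = 3.11 × 10^-2 M

C₀ = 3.1 × 10^-2 M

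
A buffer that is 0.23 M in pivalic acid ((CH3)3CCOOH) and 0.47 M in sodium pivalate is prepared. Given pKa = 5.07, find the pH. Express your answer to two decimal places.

pH = pKa + log([A⁻]/[HA]) = 5.07 + log(0.47/0.23)
pH = 5.07 + (+0.310) = 5.38

pH = 5.38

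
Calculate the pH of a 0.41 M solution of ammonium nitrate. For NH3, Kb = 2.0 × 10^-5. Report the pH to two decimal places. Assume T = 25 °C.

NH4+ is the conjugate acid of the weak base NH3.
Ka = Kw/Kb = 1.0×10^-14 / 2.0 × 10^-5 = 5.00 × 10^-10
Let x = [H+] at equilibrium. Ka = x²/(0.41 − x).
Neglecting x in the denominator: x = √(5.00 × 10^-10 × 0.41) = 1.43 × 10^-5 M
Check: 0.0035% ionized — well under 5%, approximation valid.
pH = −log[H+] = −log(1.43 × 10^-5) = 4.84

pH = 4.84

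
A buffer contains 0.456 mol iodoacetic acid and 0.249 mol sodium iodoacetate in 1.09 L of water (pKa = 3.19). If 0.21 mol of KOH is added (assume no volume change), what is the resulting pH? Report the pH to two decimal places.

OH- converts ICH2COOH to ICH2COO-: ICH2COOH → 0.246 mol, ICH2COO- → 0.459 mol.
pH = pKa + log([A⁻]/[HA]) = 3.19 + log(0.459/0.246) = 3.19 +0.271

pH = 3.46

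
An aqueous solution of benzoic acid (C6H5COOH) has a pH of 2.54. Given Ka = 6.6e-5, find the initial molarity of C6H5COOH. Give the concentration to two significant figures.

[H+] = 10^(-2.54) = 2.88 × 10^-3 M = x
Ka = x²/(C₀ − x) ⇒ C₀ = x + x²/Ka
C₀ = 2.88 × 10^-3 + (2.88 × 10^-3)²/(6.6 × 10^-5) = 1.29 × 10^-1 M

C₀ = 1.3 × 10^-1 M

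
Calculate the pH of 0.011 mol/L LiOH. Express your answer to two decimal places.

pH = 12.04

LiOH is a strong base; [OH-] = 0.011 M.
pOH = -log(0.011) = 1.96
pH = 14.00 - 1.96 = 12.04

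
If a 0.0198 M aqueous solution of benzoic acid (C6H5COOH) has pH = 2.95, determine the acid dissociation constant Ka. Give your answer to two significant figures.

[H+] = 10^(-2.95) = 1.12 × 10^-3 M
At equilibrium [HA] = 0.0198 − 1.12 × 10^-3 = 1.87 × 10^-2 M
Ka = [H+][A-]/[HA] = (1.12 × 10^-3)² / 1.87 × 10^-2 = 6.7 × 10^-5

Ka = 6.7 × 10^-5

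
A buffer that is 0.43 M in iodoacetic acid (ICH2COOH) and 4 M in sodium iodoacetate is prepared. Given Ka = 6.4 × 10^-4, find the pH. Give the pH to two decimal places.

pH = 4.16

pKa = −log(6.4 × 10^-4) = 3.194
pH = pKa + log([A⁻]/[HA]) = 3.194 + log(4/0.43)
pH = 3.194 + (+0.969) = 4.16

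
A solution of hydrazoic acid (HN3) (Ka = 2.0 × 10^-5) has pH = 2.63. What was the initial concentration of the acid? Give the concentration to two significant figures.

C₀ = 2.8 × 10^-1 M

[H+] = 10^(-2.63) = 2.34 × 10^-3 M = x
Ka = x²/(C₀ − x) ⇒ C₀ = x + x²/Ka
C₀ = 2.34 × 10^-3 + (2.34 × 10^-3)²/(2.0 × 10^-5) = 2.76 × 10^-1 M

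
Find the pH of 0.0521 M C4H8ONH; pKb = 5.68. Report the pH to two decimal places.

C4H8ONH + H2O ⇌ C4H8ONH2+ + OH-
Kb = 10^(−5.68) = 2.09 × 10^-6
Let x = [OH-] at equilibrium. Kb = x²/(0.0521 − x).
Neglecting x in the denominator: x = √(2.09 × 10^-6 × 0.0521) = 3.30 × 10^-4 M
Check: 0.63% ionized — well under 5%, approximation valid.
pOH = −log(3.30 × 10^-4) = 3.48; pH = 14.00 − 3.48 = 10.52

pH = 10.52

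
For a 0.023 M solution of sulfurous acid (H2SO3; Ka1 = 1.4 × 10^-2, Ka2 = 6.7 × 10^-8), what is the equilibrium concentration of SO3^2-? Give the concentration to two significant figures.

First ionization gives [H+] ≈ [HSO3-] = 1.23 × 10^-2 M.
Second step: Ka2 = [H+][SO3^2-]/[HSO3-] ≈ [SO3^2-] (since [H+] ≈ [HSO3-]).
So [SO3^2-] ≈ Ka2.

6.7 × 10^-8 M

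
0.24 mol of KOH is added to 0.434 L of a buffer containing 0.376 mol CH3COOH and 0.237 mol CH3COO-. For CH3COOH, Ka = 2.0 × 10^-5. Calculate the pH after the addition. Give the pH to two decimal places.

pH = 5.24

OH- converts CH3COOH to CH3COO-: CH3COOH → 0.136 mol, CH3COO- → 0.477 mol.
pKa = −log(2.0 × 10^-5) = 4.699
pH = pKa + log(n_CH3COO-/n_CH3COOH) = 4.699 + log(0.477/0.136) = 4.699 + (+0.545)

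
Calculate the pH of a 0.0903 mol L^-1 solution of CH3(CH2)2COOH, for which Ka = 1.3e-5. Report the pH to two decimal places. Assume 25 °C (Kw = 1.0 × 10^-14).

pH = 2.97

CH3(CH2)2COOH ⇌ CH3(CH2)2COO- + H+
Ka = x²/(0.0903 − x) = 1.3 × 10^-5
Assume x ≪ 0.0903: x ≈ √(1.3 × 10^-5 × 0.0903) = 1.08 × 10^-3 M
Check: 1.2% ionized — well under 5%, approximation valid.
pH = −log(1.08 × 10^-3) = 2.97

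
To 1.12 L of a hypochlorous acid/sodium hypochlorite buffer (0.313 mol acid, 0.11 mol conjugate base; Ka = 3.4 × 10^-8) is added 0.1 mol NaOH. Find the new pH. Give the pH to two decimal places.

pH = 7.46

After neutralization: n(HOCl) = 0.213 mol, n(OCl-) = 0.21 mol.
pKa = −log(3.4 × 10^-8) = 7.469
pH = pKa + log(n_OCl-/n_HOCl) = 7.469 + log(0.21/0.213) = 7.469 + (-0.006)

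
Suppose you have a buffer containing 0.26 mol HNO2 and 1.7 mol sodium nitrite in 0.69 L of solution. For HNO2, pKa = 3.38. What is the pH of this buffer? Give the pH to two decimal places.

Using pH = pKa + log([base]/[acid]) with [base]/[acid] = 1.7/0.26:
pH = 3.38 + (+0.815) = 4.20

pH = 4.20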